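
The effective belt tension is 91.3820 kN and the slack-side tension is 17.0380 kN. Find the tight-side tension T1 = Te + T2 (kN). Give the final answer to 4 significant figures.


T1 = Te + T2 = 91.3820 + 17.0380
T1 = 108.4 kN


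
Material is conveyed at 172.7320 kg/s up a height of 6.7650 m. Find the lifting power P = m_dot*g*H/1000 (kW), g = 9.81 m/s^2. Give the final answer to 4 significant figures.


P = 172.7320 * 9.81 * 6.7650 / 1000
P = 11.46 kW


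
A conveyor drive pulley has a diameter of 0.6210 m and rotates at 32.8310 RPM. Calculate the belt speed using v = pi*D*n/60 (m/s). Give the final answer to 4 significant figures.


v = pi * 0.6210 * 32.8310 / 60
v = 1.068 m/s


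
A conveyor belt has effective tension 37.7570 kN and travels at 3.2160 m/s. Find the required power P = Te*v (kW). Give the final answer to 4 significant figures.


P = Te * v = 37.7570 * 3.2160
P = 121.4 kW


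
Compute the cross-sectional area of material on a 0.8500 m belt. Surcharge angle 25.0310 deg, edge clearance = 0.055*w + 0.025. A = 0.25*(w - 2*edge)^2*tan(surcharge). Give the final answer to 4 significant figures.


edge = 0.055*0.8500 + 0.025 = 0.07175 m
ew = 0.8500 - 2*0.07175 = 0.7065 m
A = 0.25 * 0.7065^2 * tan(25.0310 deg)
A = 0.05827 m^2


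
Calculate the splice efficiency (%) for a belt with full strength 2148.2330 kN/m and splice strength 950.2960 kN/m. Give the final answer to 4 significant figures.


Eff = 950.2960 / 2148.2330 * 100
Eff = 44.24 %


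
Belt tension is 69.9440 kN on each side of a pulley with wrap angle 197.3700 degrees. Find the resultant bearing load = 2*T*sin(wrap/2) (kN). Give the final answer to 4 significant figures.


F = 2 * 69.9440 * sin(197.3700/2 deg)
F = 138.3 kN


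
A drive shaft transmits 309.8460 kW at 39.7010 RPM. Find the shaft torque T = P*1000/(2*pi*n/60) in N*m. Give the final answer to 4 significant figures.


omega = 2*pi*39.7010/60 = 4.15748 rad/s
T = 309.8460*1000 / 4.15748
T = 74530 N*m


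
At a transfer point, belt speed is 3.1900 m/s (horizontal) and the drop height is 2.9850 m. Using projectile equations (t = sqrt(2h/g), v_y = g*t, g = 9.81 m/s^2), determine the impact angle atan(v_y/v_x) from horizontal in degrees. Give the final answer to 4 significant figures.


t = sqrt(2*2.9850/9.81) = 0.780104 s
v_y = 9.81 * 0.780104 = 7.65282 m/s
angle = atan(7.65282 / 3.1900) = 67.37 deg


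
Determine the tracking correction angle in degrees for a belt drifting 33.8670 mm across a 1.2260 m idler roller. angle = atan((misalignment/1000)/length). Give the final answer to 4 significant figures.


misalign_m = 33.8670 / 1000 = 0.033867 m
angle = atan(0.033867 / 1.2260)
angle = 1.582 deg


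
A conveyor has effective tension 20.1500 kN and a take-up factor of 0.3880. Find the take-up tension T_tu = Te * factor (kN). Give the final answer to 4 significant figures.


T_tu = 20.1500 * 0.3880
T_tu = 7.818 kN


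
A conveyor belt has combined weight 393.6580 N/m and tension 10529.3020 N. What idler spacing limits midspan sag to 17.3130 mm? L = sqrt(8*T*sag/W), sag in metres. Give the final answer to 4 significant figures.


sag = 17.3130/1000 = 0.017313 m
L = sqrt(8 * 10529.3020 * 0.017313 / 393.6580)
L = 1.925 m


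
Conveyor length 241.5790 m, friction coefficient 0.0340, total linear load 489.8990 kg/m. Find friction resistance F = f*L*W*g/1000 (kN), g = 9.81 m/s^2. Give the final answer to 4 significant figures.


F = 0.0340 * 241.5790 * 489.8990 * 9.81 / 1000
F = 39.47 kN


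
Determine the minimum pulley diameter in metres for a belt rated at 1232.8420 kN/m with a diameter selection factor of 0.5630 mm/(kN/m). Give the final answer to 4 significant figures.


D = 1232.8420 * 0.5630 / 1000
D = 0.6941 m


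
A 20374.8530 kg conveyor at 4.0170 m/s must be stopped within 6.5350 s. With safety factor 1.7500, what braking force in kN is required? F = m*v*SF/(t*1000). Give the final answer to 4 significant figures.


F = 20374.8530 * 4.0170 / 6.5350 * 1.7500 / 1000
F = 21.92 kN


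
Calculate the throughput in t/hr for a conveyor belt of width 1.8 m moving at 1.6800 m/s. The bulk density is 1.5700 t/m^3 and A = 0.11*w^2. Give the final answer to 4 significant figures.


A = 0.11 * 1.8^2 = 0.3564 m^2
C = 0.3564 * 1.6800 * 1.5700 * 3600
C = 3384 t/hr


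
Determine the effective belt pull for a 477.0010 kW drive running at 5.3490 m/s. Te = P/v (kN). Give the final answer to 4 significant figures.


Te = P / v = 477.0010 / 5.3490
Te = 89.18 kN


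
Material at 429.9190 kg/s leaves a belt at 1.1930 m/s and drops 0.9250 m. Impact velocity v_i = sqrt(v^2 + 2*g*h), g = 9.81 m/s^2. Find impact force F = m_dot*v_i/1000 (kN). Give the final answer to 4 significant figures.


v_i = sqrt(1.1930^2 + 2*9.81*0.9250) = 4.424 m/s
F = 429.9190 * 4.424 / 1000
F = 1.902 kN


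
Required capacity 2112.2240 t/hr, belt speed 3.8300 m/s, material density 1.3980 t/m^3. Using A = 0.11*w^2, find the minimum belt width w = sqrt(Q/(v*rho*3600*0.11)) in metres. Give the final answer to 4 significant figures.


A_req = 2112.2240 / (3.8300 * 1.3980 * 3600) = 0.10958 m^2
w = sqrt(0.10958 / 0.11)
w = 0.9981 m


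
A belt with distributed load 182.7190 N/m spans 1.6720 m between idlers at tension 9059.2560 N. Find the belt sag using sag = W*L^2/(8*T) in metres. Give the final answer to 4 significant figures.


sag = 182.7190 * 1.6720^2 / (8 * 9059.2560)
sag = 0.007048 m


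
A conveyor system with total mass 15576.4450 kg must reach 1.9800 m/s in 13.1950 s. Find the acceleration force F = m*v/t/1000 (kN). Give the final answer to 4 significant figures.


F = 15576.4450 * 1.9800 / 13.1950 / 1000
F = 2.337 kN


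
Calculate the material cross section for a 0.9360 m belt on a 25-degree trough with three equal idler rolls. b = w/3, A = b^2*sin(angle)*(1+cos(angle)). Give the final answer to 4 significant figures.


b = 0.9360/3 = 0.312 m
A = 0.312^2 * sin(25 deg) * (1 + cos(25 deg))
A = 0.07842 m^2


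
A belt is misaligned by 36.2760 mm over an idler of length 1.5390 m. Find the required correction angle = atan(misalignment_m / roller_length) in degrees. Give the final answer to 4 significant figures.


misalign_m = 36.2760 / 1000 = 0.036276 m
angle = atan(0.036276 / 1.5390)
angle = 1.350 deg


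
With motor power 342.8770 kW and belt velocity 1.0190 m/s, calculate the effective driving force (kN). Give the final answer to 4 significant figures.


Te = P / v = 342.8770 / 1.0190
Te = 336.5 kN


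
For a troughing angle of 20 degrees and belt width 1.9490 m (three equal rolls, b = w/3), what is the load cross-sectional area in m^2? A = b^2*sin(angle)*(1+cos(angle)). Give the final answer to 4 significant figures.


b = 1.9490/3 = 0.649667 m
A = 0.649667^2 * sin(20 deg) * (1 + cos(20 deg))
A = 0.2800 m^2


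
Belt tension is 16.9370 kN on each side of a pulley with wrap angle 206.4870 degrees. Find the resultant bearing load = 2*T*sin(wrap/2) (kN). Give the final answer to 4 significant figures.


F = 2 * 16.9370 * sin(206.4870/2 deg)
F = 32.97 kN


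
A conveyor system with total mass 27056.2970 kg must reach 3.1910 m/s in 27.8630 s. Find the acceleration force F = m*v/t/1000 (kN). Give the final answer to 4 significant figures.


F = 27056.2970 * 3.1910 / 27.8630 / 1000
F = 3.099 kN


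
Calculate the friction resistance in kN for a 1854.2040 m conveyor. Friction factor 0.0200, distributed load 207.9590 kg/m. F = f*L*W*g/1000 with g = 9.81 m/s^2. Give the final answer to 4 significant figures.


F = 0.0200 * 1854.2040 * 207.9590 * 9.81 / 1000
F = 75.65 kN


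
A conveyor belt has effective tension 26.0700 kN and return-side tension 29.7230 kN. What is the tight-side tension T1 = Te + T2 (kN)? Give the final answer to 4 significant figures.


T1 = Te + T2 = 26.0700 + 29.7230
T1 = 55.79 kN


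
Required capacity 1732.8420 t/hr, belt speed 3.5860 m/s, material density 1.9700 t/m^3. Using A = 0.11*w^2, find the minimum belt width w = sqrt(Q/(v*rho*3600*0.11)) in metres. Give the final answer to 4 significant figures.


A_req = 1732.8420 / (3.5860 * 1.9700 * 3600) = 0.0681365 m^2
w = sqrt(0.0681365 / 0.11)
w = 0.7870 m


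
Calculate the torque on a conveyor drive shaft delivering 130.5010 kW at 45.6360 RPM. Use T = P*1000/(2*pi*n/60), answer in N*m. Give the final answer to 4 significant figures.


omega = 2*pi*45.6360/60 = 4.77899 rad/s
T = 130.5010*1000 / 4.77899
T = 27310 N*m


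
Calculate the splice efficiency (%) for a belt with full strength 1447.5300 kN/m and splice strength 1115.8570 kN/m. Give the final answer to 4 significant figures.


Eff = 1115.8570 / 1447.5300 * 100
Eff = 77.09 %


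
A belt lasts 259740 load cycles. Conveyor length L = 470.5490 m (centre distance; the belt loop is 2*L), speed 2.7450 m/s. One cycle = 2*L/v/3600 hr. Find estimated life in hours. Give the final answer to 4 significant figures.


cycle_time = 2 * 470.5490 / 2.7450 / 3600 = 0.0952336 hr
life = 259740 * 0.0952336 = 24740 hours


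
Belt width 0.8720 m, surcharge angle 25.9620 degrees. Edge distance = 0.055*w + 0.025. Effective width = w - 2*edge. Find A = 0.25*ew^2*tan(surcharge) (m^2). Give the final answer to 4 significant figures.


edge = 0.055*0.8720 + 0.025 = 0.07296 m
ew = 0.8720 - 2*0.07296 = 0.72608 m
A = 0.25 * 0.72608^2 * tan(25.9620 deg)
A = 0.06417 m^2


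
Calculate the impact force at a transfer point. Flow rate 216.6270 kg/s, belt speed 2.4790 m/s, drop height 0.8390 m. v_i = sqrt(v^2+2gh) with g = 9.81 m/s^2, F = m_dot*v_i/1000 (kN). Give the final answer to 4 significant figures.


v_i = sqrt(2.4790^2 + 2*9.81*0.8390) = 4.75464 m/s
F = 216.6270 * 4.75464 / 1000
F = 1.030 kN


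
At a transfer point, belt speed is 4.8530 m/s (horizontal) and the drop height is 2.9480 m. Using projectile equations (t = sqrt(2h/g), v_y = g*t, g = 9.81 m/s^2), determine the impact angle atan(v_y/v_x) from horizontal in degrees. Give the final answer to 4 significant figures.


t = sqrt(2*2.9480/9.81) = 0.775254 s
v_y = 9.81 * 0.775254 = 7.60524 m/s
angle = atan(7.60524 / 4.8530) = 57.46 deg


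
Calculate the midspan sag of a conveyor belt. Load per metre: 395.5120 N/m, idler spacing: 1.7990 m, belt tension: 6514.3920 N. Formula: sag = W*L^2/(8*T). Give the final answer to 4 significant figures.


sag = 395.5120 * 1.7990^2 / (8 * 6514.3920)
sag = 0.02456 m


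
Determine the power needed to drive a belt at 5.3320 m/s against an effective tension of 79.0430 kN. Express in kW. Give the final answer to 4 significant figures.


P = Te * v = 79.0430 * 5.3320
P = 421.5 kW


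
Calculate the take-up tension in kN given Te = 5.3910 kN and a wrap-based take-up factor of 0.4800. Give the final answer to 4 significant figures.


T_tu = 5.3910 * 0.4800
T_tu = 2.588 kN


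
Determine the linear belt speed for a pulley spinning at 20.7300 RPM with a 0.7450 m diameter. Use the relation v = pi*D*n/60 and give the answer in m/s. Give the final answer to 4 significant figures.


v = pi * 0.7450 * 20.7300 / 60
v = 0.8086 m/s


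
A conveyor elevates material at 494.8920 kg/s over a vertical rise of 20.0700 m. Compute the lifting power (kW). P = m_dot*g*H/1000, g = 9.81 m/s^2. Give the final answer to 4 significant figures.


P = 494.8920 * 9.81 * 20.0700 / 1000
P = 97.44 kW


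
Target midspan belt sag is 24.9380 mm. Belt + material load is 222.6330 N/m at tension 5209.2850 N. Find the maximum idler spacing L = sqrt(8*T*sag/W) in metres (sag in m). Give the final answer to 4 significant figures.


sag = 24.9380/1000 = 0.024938 m
L = sqrt(8 * 5209.2850 * 0.024938 / 222.6330)
L = 2.161 m


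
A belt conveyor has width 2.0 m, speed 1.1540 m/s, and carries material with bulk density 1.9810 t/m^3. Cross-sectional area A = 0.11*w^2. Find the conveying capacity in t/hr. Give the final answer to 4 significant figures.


A = 0.11 * 2.0^2 = 0.44 m^2
C = 0.44 * 1.1540 * 1.9810 * 3600
C = 3621 t/hr


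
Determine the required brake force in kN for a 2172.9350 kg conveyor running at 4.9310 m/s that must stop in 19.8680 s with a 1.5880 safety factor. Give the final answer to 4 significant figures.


F = 2172.9350 * 4.9310 / 19.8680 * 1.5880 / 1000
F = 0.8564 kN


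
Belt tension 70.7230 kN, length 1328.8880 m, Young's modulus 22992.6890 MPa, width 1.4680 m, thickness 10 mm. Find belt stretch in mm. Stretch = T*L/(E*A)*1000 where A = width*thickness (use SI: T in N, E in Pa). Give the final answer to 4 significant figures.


A = 1.4680 * 0.01 = 0.01468 m^2
Stretch = 70.7230*1000 * 1328.8880 / (22992.6890e6 * 0.01468) * 1000
Stretch = 278.4 mm


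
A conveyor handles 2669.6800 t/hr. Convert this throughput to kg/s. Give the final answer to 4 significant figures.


m_dot = 2669.6800 * 1000 / 3600
m_dot = 741.6 kg/s


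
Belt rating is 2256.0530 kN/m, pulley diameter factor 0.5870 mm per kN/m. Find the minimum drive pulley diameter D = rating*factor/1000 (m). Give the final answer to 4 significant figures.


D = 2256.0530 * 0.5870 / 1000
D = 1.324 m


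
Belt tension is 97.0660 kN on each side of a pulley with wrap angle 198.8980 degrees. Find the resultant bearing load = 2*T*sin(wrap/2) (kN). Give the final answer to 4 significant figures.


F = 2 * 97.0660 * sin(198.8980/2 deg)
F = 191.5 kN


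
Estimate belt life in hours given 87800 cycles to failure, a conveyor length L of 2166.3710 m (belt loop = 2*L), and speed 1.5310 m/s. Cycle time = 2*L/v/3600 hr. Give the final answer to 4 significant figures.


cycle_time = 2 * 2166.3710 / 1.5310 / 3600 = 0.786113 hr
life = 87800 * 0.786113 = 69020 hours


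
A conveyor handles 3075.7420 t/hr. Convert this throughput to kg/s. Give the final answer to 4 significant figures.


m_dot = 3075.7420 * 1000 / 3600
m_dot = 854.4 kg/s


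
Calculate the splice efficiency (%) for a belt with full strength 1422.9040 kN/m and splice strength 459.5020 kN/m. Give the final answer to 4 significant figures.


Eff = 459.5020 / 1422.9040 * 100
Eff = 32.29 %


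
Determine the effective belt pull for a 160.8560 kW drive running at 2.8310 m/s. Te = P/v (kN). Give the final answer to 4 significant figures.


Te = P / v = 160.8560 / 2.8310
Te = 56.82 kN


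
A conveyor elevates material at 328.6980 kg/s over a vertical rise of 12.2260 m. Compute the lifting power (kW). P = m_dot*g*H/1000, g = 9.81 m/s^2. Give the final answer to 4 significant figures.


P = 328.6980 * 9.81 * 12.2260 / 1000
P = 39.42 kW


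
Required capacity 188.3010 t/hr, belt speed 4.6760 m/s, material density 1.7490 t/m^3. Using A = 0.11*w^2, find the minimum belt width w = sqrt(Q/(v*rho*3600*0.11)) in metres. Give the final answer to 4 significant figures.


A_req = 188.3010 / (4.6760 * 1.7490 * 3600) = 0.00639567 m^2
w = sqrt(0.00639567 / 0.11)
w = 0.2411 m


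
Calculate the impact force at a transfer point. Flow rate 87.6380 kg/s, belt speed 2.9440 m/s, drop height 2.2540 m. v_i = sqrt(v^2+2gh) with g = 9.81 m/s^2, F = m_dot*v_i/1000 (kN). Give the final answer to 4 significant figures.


v_i = sqrt(2.9440^2 + 2*9.81*2.2540) = 7.27259 m/s
F = 87.6380 * 7.27259 / 1000
F = 0.6374 kN


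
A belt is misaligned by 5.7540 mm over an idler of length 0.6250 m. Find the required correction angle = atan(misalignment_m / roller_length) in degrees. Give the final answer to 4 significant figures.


misalign_m = 5.7540 / 1000 = 0.005754 m
angle = atan(0.005754 / 0.6250)
angle = 0.5275 deg


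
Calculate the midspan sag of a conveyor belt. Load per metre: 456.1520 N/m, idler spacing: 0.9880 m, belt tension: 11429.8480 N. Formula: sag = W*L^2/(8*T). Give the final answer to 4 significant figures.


sag = 456.1520 * 0.9880^2 / (8 * 11429.8480)
sag = 0.004870 m


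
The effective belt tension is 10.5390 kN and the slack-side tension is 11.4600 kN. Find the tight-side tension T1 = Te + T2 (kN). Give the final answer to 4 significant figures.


T1 = Te + T2 = 10.5390 + 11.4600
T1 = 22.00 kN


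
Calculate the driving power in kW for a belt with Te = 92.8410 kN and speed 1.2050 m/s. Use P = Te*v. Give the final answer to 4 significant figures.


P = Te * v = 92.8410 * 1.2050
P = 111.9 kW


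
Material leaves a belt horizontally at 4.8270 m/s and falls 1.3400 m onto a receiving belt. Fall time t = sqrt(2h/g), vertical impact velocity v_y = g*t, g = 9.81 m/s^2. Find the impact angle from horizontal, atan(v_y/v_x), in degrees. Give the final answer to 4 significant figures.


t = sqrt(2*1.3400/9.81) = 0.522676 s
v_y = 9.81 * 0.522676 = 5.12745 m/s
angle = atan(5.12745 / 4.8270) = 46.73 deg


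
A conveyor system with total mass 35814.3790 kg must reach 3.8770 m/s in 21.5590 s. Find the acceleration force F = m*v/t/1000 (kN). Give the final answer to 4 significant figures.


F = 35814.3790 * 3.8770 / 21.5590 / 1000
F = 6.441 kN


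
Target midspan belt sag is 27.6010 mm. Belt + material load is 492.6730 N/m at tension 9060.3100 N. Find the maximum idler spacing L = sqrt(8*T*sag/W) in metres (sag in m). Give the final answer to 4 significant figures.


sag = 27.6010/1000 = 0.027601 m
L = sqrt(8 * 9060.3100 * 0.027601 / 492.6730)
L = 2.015 m


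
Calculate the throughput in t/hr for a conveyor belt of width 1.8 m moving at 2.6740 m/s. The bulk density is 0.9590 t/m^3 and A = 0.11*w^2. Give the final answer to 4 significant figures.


A = 0.11 * 1.8^2 = 0.3564 m^2
C = 0.3564 * 2.6740 * 0.9590 * 3600
C = 3290 t/hr


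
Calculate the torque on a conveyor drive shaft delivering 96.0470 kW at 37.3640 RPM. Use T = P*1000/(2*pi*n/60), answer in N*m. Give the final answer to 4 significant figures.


omega = 2*pi*37.3640/60 = 3.91275 rad/s
T = 96.0470*1000 / 3.91275
T = 24550 N*m


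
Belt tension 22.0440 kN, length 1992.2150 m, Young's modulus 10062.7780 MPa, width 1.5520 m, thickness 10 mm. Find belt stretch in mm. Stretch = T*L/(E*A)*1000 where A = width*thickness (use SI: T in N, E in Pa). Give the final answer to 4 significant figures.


A = 1.5520 * 0.01 = 0.01552 m^2
Stretch = 22.0440*1000 * 1992.2150 / (10062.7780e6 * 0.01552) * 1000
Stretch = 281.2 mm


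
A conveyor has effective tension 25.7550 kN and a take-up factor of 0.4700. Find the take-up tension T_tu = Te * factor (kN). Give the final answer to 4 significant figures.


T_tu = 25.7550 * 0.4700
T_tu = 12.10 kN


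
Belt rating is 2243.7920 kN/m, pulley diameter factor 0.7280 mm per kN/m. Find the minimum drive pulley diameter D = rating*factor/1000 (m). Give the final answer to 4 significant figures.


D = 2243.7920 * 0.7280 / 1000
D = 1.633 m


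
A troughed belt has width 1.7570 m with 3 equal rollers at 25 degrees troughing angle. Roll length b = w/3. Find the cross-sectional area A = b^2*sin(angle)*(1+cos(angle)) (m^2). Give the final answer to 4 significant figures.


b = 1.7570/3 = 0.585667 m
A = 0.585667^2 * sin(25 deg) * (1 + cos(25 deg))
A = 0.2763 m^2


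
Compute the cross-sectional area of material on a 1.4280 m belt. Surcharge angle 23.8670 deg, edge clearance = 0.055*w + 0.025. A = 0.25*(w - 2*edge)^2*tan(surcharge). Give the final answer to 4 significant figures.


edge = 0.055*1.4280 + 0.025 = 0.10354 m
ew = 1.4280 - 2*0.10354 = 1.22092 m
A = 0.25 * 1.22092^2 * tan(23.8670 deg)
A = 0.1649 m^2


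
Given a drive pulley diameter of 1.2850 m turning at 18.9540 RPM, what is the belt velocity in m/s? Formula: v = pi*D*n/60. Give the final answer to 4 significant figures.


v = pi * 1.2850 * 18.9540 / 60
v = 1.275 m/s


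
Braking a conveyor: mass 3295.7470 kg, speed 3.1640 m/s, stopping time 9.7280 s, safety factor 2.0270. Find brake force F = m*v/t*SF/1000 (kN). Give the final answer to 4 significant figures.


F = 3295.7470 * 3.1640 / 9.7280 * 2.0270 / 1000
F = 2.173 kN


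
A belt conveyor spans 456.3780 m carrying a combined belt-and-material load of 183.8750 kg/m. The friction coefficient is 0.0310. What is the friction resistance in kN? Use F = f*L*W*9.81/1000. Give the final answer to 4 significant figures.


F = 0.0310 * 456.3780 * 183.8750 * 9.81 / 1000
F = 25.52 kN


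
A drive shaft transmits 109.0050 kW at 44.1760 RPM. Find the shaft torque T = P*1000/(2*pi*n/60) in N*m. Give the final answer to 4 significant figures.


omega = 2*pi*44.1760/60 = 4.6261 rad/s
T = 109.0050*1000 / 4.6261
T = 23560 N*m


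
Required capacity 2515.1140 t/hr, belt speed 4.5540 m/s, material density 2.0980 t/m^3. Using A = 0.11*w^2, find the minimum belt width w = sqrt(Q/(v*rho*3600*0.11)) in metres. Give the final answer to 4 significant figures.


A_req = 2515.1140 / (4.5540 * 2.0980 * 3600) = 0.0731234 m^2
w = sqrt(0.0731234 / 0.11)
w = 0.8153 m


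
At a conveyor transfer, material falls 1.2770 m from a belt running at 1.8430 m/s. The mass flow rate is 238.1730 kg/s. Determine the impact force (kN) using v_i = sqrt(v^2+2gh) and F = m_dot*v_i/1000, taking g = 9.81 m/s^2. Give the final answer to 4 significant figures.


v_i = sqrt(1.8430^2 + 2*9.81*1.2770) = 5.33398 m/s
F = 238.1730 * 5.33398 / 1000
F = 1.270 kN


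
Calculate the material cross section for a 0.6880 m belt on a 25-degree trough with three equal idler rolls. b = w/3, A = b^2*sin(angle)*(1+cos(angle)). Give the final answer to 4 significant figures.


b = 0.6880/3 = 0.229333 m
A = 0.229333^2 * sin(25 deg) * (1 + cos(25 deg))
A = 0.04237 m^2


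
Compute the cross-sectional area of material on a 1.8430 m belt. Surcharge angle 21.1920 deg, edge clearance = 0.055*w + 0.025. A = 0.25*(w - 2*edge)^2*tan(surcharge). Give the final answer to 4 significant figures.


edge = 0.055*1.8430 + 0.025 = 0.126365 m
ew = 1.8430 - 2*0.126365 = 1.59027 m
A = 0.25 * 1.59027^2 * tan(21.1920 deg)
A = 0.2451 m^2


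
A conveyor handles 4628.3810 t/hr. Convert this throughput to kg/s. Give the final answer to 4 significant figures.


m_dot = 4628.3810 * 1000 / 3600
m_dot = 1286 kg/s


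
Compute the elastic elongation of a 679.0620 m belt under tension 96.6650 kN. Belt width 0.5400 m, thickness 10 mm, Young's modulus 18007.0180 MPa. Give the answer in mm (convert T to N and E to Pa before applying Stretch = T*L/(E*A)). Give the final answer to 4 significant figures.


A = 0.5400 * 0.01 = 0.00540 m^2
Stretch = 96.6650*1000 * 679.0620 / (18007.0180e6 * 0.00540) * 1000
Stretch = 675.1 mm


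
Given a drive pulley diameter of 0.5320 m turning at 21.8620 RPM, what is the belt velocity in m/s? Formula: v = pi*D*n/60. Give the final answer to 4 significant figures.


v = pi * 0.5320 * 21.8620 / 60
v = 0.6090 m/s


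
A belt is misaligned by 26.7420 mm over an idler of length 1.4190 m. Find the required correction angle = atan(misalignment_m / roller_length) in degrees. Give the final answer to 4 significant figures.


misalign_m = 26.7420 / 1000 = 0.026742 m
angle = atan(0.026742 / 1.4190)
angle = 1.080 deg


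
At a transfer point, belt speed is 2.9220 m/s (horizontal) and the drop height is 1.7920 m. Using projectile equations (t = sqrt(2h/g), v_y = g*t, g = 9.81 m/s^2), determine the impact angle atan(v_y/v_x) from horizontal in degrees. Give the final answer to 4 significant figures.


t = sqrt(2*1.7920/9.81) = 0.604435 s
v_y = 9.81 * 0.604435 = 5.92951 m/s
angle = atan(5.92951 / 2.9220) = 63.77 deg


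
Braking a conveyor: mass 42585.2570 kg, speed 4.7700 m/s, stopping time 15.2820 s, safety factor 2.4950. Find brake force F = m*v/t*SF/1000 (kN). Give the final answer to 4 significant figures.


F = 42585.2570 * 4.7700 / 15.2820 * 2.4950 / 1000
F = 33.16 kN


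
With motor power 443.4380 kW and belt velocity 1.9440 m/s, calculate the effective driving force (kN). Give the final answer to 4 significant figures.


Te = P / v = 443.4380 / 1.9440
Te = 228.1 kN


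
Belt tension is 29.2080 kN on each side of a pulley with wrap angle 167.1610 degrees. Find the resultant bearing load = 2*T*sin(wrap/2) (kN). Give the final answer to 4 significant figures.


F = 2 * 29.2080 * sin(167.1610/2 deg)
F = 58.05 kN


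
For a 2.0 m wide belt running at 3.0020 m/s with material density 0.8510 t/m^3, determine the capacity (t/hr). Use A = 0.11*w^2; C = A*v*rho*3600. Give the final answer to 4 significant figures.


A = 0.11 * 2.0^2 = 0.44 m^2
C = 0.44 * 3.0020 * 0.8510 * 3600
C = 4047 t/hr


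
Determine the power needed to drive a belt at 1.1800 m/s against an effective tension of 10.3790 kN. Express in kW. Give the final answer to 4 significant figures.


P = Te * v = 10.3790 * 1.1800
P = 12.25 kW


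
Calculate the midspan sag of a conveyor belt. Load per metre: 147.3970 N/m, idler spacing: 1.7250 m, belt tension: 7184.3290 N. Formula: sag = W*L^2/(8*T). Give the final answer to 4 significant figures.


sag = 147.3970 * 1.7250^2 / (8 * 7184.3290)
sag = 0.007631 m


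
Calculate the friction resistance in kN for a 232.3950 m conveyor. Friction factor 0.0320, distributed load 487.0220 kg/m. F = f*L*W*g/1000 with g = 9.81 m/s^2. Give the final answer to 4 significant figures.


F = 0.0320 * 232.3950 * 487.0220 * 9.81 / 1000
F = 35.53 kN


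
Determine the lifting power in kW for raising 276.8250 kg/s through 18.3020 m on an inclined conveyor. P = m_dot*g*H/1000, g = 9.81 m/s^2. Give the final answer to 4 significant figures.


P = 276.8250 * 9.81 * 18.3020 / 1000
P = 49.70 kW


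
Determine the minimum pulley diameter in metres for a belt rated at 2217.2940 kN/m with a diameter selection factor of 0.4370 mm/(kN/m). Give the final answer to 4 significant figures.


D = 2217.2940 * 0.4370 / 1000
D = 0.9690 m


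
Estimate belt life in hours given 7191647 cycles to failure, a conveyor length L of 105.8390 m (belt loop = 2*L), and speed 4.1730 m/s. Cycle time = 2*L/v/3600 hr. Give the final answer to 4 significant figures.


cycle_time = 2 * 105.8390 / 4.1730 / 3600 = 0.0140904 hr
life = 7191647 * 0.0140904 = 101300 hours


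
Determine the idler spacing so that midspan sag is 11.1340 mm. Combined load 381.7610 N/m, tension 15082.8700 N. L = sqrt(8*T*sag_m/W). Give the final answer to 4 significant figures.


sag = 11.1340/1000 = 0.011134 m
L = sqrt(8 * 15082.8700 * 0.011134 / 381.7610)
L = 1.876 m


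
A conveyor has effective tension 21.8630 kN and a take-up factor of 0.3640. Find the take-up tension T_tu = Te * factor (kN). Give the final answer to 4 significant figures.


T_tu = 21.8630 * 0.3640
T_tu = 7.958 kN


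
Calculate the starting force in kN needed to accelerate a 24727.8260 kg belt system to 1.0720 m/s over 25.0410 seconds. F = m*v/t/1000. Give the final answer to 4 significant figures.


F = 24727.8260 * 1.0720 / 25.0410 / 1000
F = 1.059 kN


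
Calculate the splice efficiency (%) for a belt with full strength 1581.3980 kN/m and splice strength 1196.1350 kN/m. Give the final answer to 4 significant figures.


Eff = 1196.1350 / 1581.3980 * 100
Eff = 75.64 %


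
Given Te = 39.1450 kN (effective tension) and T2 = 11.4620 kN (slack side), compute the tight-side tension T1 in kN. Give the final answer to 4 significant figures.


T1 = Te + T2 = 39.1450 + 11.4620
T1 = 50.61 kN


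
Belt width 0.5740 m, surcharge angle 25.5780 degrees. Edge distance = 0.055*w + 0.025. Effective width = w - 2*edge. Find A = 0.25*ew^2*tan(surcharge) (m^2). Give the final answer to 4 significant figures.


edge = 0.055*0.5740 + 0.025 = 0.05657 m
ew = 0.5740 - 2*0.05657 = 0.46086 m
A = 0.25 * 0.46086^2 * tan(25.5780 deg)
A = 0.02542 m^2


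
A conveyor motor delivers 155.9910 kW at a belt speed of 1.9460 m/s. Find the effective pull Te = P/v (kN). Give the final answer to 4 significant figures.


Te = P / v = 155.9910 / 1.9460
Te = 80.16 kN


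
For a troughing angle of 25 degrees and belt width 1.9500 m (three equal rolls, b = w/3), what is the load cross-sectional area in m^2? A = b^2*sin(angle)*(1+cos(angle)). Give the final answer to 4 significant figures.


b = 1.9500/3 = 0.65 m
A = 0.65^2 * sin(25 deg) * (1 + cos(25 deg))
A = 0.3404 m^2


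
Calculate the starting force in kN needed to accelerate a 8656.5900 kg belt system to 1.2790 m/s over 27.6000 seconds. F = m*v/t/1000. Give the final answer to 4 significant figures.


F = 8656.5900 * 1.2790 / 27.6000 / 1000
F = 0.4012 kN


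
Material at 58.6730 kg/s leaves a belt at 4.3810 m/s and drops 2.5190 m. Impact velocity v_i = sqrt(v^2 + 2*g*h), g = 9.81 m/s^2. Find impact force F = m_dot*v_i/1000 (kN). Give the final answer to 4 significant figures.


v_i = sqrt(4.3810^2 + 2*9.81*2.5190) = 8.28347 m/s
F = 58.6730 * 8.28347 / 1000
F = 0.4860 kN


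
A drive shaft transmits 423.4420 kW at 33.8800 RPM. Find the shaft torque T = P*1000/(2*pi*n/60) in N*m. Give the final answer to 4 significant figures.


omega = 2*pi*33.8800/60 = 3.54791 rad/s
T = 423.4420*1000 / 3.54791
T = 119300 N*m


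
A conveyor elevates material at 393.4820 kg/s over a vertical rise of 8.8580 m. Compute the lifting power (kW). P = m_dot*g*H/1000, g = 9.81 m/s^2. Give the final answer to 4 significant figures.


P = 393.4820 * 9.81 * 8.8580 / 1000
P = 34.19 kW


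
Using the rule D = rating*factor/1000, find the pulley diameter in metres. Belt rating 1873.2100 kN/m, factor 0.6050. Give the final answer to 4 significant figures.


D = 1873.2100 * 0.6050 / 1000
D = 1.133 m


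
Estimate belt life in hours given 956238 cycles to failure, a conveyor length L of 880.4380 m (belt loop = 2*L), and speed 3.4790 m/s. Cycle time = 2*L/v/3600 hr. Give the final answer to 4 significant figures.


cycle_time = 2 * 880.4380 / 3.4790 / 3600 = 0.140596 hr
life = 956238 * 0.140596 = 134400 hours


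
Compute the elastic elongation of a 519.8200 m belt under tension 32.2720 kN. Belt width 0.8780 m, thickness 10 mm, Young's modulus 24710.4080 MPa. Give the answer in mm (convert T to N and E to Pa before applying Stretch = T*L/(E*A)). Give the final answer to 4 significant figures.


A = 0.8780 * 0.01 = 0.00878 m^2
Stretch = 32.2720*1000 * 519.8200 / (24710.4080e6 * 0.00878) * 1000
Stretch = 77.32 mm


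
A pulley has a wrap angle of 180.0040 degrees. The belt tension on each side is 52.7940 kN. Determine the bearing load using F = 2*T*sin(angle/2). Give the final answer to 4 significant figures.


F = 2 * 52.7940 * sin(180.0040/2 deg)
F = 105.6 kN


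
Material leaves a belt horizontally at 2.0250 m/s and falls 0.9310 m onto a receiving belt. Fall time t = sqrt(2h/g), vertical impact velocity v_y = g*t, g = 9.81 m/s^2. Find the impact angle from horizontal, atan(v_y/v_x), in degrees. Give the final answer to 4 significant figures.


t = sqrt(2*0.9310/9.81) = 0.435668 s
v_y = 9.81 * 0.435668 = 4.2739 m/s
angle = atan(4.2739 / 2.0250) = 64.65 deg


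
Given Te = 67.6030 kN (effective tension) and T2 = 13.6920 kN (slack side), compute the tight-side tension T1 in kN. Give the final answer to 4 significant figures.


T1 = Te + T2 = 67.6030 + 13.6920
T1 = 81.29 kN


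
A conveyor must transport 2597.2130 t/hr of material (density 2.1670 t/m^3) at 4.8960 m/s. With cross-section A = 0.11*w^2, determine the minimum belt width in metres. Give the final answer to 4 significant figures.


A_req = 2597.2130 / (4.8960 * 2.1670 * 3600) = 0.0679993 m^2
w = sqrt(0.0679993 / 0.11)
w = 0.7862 m


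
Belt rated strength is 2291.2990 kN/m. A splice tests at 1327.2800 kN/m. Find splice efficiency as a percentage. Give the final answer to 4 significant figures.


Eff = 1327.2800 / 2291.2990 * 100
Eff = 57.93 %


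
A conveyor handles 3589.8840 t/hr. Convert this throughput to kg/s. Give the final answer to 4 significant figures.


m_dot = 3589.8840 * 1000 / 3600
m_dot = 997.2 kg/s


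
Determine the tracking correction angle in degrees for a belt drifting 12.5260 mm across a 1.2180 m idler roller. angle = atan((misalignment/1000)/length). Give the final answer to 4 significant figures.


misalign_m = 12.5260 / 1000 = 0.012526 m
angle = atan(0.012526 / 1.2180)
angle = 0.5892 deg


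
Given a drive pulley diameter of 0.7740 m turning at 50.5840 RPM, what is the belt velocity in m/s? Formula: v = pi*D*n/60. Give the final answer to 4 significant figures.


v = pi * 0.7740 * 50.5840 / 60
v = 2.050 m/s


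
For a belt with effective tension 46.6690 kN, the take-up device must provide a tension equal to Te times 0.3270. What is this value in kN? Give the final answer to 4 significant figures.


T_tu = 46.6690 * 0.3270
T_tu = 15.26 kN


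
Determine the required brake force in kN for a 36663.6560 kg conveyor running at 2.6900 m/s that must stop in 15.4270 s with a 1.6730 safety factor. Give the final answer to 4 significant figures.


F = 36663.6560 * 2.6900 / 15.4270 * 1.6730 / 1000
F = 10.70 kN


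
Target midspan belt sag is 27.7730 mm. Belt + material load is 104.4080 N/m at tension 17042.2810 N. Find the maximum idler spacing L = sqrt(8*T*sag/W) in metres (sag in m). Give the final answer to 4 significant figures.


sag = 27.7730/1000 = 0.027773 m
L = sqrt(8 * 17042.2810 * 0.027773 / 104.4080)
L = 6.022 m


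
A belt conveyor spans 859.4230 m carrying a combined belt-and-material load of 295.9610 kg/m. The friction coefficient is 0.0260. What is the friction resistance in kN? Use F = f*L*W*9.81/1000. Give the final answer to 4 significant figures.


F = 0.0260 * 859.4230 * 295.9610 * 9.81 / 1000
F = 64.88 kN


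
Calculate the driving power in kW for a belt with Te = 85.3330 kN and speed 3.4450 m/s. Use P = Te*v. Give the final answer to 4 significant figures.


P = Te * v = 85.3330 * 3.4450
P = 294.0 kW


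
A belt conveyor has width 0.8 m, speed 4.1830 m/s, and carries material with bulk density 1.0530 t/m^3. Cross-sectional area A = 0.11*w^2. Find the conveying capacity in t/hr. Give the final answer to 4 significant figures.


A = 0.11 * 0.8^2 = 0.0704 m^2
C = 0.0704 * 4.1830 * 1.0530 * 3600
C = 1116 t/hr


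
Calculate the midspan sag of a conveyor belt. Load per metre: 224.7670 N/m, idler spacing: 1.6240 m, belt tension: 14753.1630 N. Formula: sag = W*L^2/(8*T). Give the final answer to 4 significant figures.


sag = 224.7670 * 1.6240^2 / (8 * 14753.1630)
sag = 0.005023 m


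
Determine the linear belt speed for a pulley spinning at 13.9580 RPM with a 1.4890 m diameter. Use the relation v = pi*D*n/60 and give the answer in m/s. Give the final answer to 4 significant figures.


v = pi * 1.4890 * 13.9580 / 60
v = 1.088 m/s


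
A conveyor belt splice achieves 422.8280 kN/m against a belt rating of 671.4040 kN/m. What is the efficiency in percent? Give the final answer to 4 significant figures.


Eff = 422.8280 / 671.4040 * 100
Eff = 62.98 %


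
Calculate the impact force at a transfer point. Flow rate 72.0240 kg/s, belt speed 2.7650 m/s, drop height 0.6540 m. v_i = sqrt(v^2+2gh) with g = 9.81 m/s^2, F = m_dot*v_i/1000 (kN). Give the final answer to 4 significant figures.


v_i = sqrt(2.7650^2 + 2*9.81*0.6540) = 4.52512 m/s
F = 72.0240 * 4.52512 / 1000
F = 0.3259 kN


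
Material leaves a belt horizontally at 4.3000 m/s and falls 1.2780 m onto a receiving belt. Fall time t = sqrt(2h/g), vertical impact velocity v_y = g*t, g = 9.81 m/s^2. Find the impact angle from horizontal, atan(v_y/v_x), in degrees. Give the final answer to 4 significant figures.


t = sqrt(2*1.2780/9.81) = 0.510441 s
v_y = 9.81 * 0.510441 = 5.00743 m/s
angle = atan(5.00743 / 4.3000) = 49.35 deg


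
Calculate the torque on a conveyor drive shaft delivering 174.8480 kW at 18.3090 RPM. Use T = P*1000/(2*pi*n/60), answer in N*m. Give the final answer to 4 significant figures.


omega = 2*pi*18.3090/60 = 1.91731 rad/s
T = 174.8480*1000 / 1.91731
T = 91190 N*m


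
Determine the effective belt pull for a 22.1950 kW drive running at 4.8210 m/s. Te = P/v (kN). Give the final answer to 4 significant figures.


Te = P / v = 22.1950 / 4.8210
Te = 4.604 kN


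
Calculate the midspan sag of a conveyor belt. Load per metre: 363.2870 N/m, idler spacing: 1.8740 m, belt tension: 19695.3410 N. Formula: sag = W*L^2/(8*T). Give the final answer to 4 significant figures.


sag = 363.2870 * 1.8740^2 / (8 * 19695.3410)
sag = 0.008097 m


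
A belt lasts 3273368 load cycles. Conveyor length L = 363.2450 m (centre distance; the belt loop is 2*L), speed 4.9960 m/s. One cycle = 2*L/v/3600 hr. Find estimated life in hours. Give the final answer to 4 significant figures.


cycle_time = 2 * 363.2450 / 4.9960 / 3600 = 0.0403929 hr
life = 3273368 * 0.0403929 = 132200 hours


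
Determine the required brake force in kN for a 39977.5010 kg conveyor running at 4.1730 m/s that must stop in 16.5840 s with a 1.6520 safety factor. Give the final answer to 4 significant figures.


F = 39977.5010 * 4.1730 / 16.5840 * 1.6520 / 1000
F = 16.62 kN


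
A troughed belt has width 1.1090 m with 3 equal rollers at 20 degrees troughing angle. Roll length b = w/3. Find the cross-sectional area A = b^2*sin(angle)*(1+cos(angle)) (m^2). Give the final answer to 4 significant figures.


b = 1.1090/3 = 0.369667 m
A = 0.369667^2 * sin(20 deg) * (1 + cos(20 deg))
A = 0.09066 m^2


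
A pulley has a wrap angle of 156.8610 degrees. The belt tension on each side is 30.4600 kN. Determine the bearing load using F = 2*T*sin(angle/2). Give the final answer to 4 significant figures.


F = 2 * 30.4600 * sin(156.8610/2 deg)
F = 59.68 kN


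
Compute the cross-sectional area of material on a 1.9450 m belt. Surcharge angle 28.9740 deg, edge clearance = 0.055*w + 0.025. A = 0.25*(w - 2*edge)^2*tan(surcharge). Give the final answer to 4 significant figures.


edge = 0.055*1.9450 + 0.025 = 0.131975 m
ew = 1.9450 - 2*0.131975 = 1.68105 m
A = 0.25 * 1.68105^2 * tan(28.9740 deg)
A = 0.3912 m^2


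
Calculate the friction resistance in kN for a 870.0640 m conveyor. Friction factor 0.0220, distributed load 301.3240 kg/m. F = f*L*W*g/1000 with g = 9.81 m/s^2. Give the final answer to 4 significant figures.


F = 0.0220 * 870.0640 * 301.3240 * 9.81 / 1000
F = 56.58 kN


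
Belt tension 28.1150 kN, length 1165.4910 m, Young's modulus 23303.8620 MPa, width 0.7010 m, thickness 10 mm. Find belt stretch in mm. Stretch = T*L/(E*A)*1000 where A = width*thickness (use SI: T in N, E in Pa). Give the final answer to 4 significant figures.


A = 0.7010 * 0.01 = 0.00701 m^2
Stretch = 28.1150*1000 * 1165.4910 / (23303.8620e6 * 0.00701) * 1000
Stretch = 200.6 mm


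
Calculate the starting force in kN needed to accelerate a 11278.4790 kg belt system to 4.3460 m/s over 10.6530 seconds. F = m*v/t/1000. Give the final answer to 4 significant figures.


F = 11278.4790 * 4.3460 / 10.6530 / 1000
F = 4.601 kN


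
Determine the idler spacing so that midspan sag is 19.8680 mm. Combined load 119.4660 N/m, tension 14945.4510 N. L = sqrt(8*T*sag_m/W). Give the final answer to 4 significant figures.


sag = 19.8680/1000 = 0.019868 m
L = sqrt(8 * 14945.4510 * 0.019868 / 119.4660)
L = 4.459 m


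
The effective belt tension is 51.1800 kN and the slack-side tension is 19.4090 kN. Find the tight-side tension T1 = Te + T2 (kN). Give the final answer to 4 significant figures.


T1 = Te + T2 = 51.1800 + 19.4090
T1 = 70.59 kN


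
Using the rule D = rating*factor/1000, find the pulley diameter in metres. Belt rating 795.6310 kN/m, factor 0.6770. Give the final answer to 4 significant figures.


D = 795.6310 * 0.6770 / 1000
D = 0.5386 m


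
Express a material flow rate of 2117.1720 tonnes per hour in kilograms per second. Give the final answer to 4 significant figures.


m_dot = 2117.1720 * 1000 / 3600
m_dot = 588.1 kg/s


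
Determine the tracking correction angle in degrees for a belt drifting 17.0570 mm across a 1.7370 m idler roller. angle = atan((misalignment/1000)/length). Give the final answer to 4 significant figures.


misalign_m = 17.0570 / 1000 = 0.017057 m
angle = atan(0.017057 / 1.7370)
angle = 0.5626 deg


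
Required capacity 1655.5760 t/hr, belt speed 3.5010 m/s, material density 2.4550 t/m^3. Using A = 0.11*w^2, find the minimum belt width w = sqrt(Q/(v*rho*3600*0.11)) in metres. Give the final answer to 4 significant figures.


A_req = 1655.5760 / (3.5010 * 2.4550 * 3600) = 0.0535061 m^2
w = sqrt(0.0535061 / 0.11)
w = 0.6974 m
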